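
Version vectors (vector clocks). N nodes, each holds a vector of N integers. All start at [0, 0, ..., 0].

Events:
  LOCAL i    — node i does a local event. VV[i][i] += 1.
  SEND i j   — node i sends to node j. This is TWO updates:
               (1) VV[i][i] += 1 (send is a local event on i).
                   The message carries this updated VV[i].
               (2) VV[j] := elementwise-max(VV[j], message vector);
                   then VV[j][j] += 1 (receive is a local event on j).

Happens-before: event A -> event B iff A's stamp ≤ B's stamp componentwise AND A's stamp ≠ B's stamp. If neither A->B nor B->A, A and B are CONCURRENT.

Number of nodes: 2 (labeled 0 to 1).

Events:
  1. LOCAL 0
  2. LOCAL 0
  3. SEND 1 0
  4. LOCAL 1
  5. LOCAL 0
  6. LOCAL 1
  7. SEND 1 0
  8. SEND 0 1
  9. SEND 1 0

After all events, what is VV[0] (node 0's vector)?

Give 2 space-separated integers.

Answer: 7 6

Derivation:
Initial: VV[0]=[0, 0]
Initial: VV[1]=[0, 0]
Event 1: LOCAL 0: VV[0][0]++ -> VV[0]=[1, 0]
Event 2: LOCAL 0: VV[0][0]++ -> VV[0]=[2, 0]
Event 3: SEND 1->0: VV[1][1]++ -> VV[1]=[0, 1], msg_vec=[0, 1]; VV[0]=max(VV[0],msg_vec) then VV[0][0]++ -> VV[0]=[3, 1]
Event 4: LOCAL 1: VV[1][1]++ -> VV[1]=[0, 2]
Event 5: LOCAL 0: VV[0][0]++ -> VV[0]=[4, 1]
Event 6: LOCAL 1: VV[1][1]++ -> VV[1]=[0, 3]
Event 7: SEND 1->0: VV[1][1]++ -> VV[1]=[0, 4], msg_vec=[0, 4]; VV[0]=max(VV[0],msg_vec) then VV[0][0]++ -> VV[0]=[5, 4]
Event 8: SEND 0->1: VV[0][0]++ -> VV[0]=[6, 4], msg_vec=[6, 4]; VV[1]=max(VV[1],msg_vec) then VV[1][1]++ -> VV[1]=[6, 5]
Event 9: SEND 1->0: VV[1][1]++ -> VV[1]=[6, 6], msg_vec=[6, 6]; VV[0]=max(VV[0],msg_vec) then VV[0][0]++ -> VV[0]=[7, 6]
Final vectors: VV[0]=[7, 6]; VV[1]=[6, 6]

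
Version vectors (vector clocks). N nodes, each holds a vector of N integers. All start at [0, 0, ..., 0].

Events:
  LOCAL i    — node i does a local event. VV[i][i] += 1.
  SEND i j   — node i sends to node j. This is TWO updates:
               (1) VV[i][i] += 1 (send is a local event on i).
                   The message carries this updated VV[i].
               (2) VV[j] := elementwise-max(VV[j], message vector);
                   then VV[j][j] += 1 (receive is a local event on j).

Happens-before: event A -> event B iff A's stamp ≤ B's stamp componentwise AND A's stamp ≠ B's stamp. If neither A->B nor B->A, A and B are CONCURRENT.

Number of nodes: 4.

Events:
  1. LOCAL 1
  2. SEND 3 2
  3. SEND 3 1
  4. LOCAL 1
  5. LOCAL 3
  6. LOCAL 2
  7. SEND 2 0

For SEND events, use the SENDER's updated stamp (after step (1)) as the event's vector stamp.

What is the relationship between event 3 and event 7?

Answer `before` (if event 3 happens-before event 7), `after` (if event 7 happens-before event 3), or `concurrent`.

Answer: concurrent

Derivation:
Initial: VV[0]=[0, 0, 0, 0]
Initial: VV[1]=[0, 0, 0, 0]
Initial: VV[2]=[0, 0, 0, 0]
Initial: VV[3]=[0, 0, 0, 0]
Event 1: LOCAL 1: VV[1][1]++ -> VV[1]=[0, 1, 0, 0]
Event 2: SEND 3->2: VV[3][3]++ -> VV[3]=[0, 0, 0, 1], msg_vec=[0, 0, 0, 1]; VV[2]=max(VV[2],msg_vec) then VV[2][2]++ -> VV[2]=[0, 0, 1, 1]
Event 3: SEND 3->1: VV[3][3]++ -> VV[3]=[0, 0, 0, 2], msg_vec=[0, 0, 0, 2]; VV[1]=max(VV[1],msg_vec) then VV[1][1]++ -> VV[1]=[0, 2, 0, 2]
Event 4: LOCAL 1: VV[1][1]++ -> VV[1]=[0, 3, 0, 2]
Event 5: LOCAL 3: VV[3][3]++ -> VV[3]=[0, 0, 0, 3]
Event 6: LOCAL 2: VV[2][2]++ -> VV[2]=[0, 0, 2, 1]
Event 7: SEND 2->0: VV[2][2]++ -> VV[2]=[0, 0, 3, 1], msg_vec=[0, 0, 3, 1]; VV[0]=max(VV[0],msg_vec) then VV[0][0]++ -> VV[0]=[1, 0, 3, 1]
Event 3 stamp: [0, 0, 0, 2]
Event 7 stamp: [0, 0, 3, 1]
[0, 0, 0, 2] <= [0, 0, 3, 1]? False
[0, 0, 3, 1] <= [0, 0, 0, 2]? False
Relation: concurrent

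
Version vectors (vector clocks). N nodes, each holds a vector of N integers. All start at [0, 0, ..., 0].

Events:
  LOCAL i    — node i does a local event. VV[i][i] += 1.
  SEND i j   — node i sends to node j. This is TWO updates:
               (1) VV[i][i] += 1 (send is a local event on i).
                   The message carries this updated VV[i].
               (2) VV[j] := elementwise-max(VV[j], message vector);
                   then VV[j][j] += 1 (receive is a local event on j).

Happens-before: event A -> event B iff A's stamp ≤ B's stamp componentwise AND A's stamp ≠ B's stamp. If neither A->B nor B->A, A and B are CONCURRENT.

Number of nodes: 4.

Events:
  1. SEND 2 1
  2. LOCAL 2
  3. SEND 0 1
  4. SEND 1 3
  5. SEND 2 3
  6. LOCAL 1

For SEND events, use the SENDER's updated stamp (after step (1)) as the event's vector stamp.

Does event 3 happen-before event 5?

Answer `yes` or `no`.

Answer: no

Derivation:
Initial: VV[0]=[0, 0, 0, 0]
Initial: VV[1]=[0, 0, 0, 0]
Initial: VV[2]=[0, 0, 0, 0]
Initial: VV[3]=[0, 0, 0, 0]
Event 1: SEND 2->1: VV[2][2]++ -> VV[2]=[0, 0, 1, 0], msg_vec=[0, 0, 1, 0]; VV[1]=max(VV[1],msg_vec) then VV[1][1]++ -> VV[1]=[0, 1, 1, 0]
Event 2: LOCAL 2: VV[2][2]++ -> VV[2]=[0, 0, 2, 0]
Event 3: SEND 0->1: VV[0][0]++ -> VV[0]=[1, 0, 0, 0], msg_vec=[1, 0, 0, 0]; VV[1]=max(VV[1],msg_vec) then VV[1][1]++ -> VV[1]=[1, 2, 1, 0]
Event 4: SEND 1->3: VV[1][1]++ -> VV[1]=[1, 3, 1, 0], msg_vec=[1, 3, 1, 0]; VV[3]=max(VV[3],msg_vec) then VV[3][3]++ -> VV[3]=[1, 3, 1, 1]
Event 5: SEND 2->3: VV[2][2]++ -> VV[2]=[0, 0, 3, 0], msg_vec=[0, 0, 3, 0]; VV[3]=max(VV[3],msg_vec) then VV[3][3]++ -> VV[3]=[1, 3, 3, 2]
Event 6: LOCAL 1: VV[1][1]++ -> VV[1]=[1, 4, 1, 0]
Event 3 stamp: [1, 0, 0, 0]
Event 5 stamp: [0, 0, 3, 0]
[1, 0, 0, 0] <= [0, 0, 3, 0]? False. Equal? False. Happens-before: False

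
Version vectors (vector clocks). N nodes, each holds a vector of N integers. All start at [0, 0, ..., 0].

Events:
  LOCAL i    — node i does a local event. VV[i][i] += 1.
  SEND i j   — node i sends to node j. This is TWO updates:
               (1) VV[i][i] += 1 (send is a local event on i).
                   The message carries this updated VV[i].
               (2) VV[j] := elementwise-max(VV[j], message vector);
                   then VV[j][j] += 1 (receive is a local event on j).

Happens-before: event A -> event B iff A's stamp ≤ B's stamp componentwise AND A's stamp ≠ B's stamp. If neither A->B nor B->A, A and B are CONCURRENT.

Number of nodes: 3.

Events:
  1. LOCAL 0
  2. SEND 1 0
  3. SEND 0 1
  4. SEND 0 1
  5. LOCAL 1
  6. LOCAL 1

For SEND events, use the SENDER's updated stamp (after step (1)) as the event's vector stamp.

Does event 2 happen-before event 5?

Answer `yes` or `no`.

Initial: VV[0]=[0, 0, 0]
Initial: VV[1]=[0, 0, 0]
Initial: VV[2]=[0, 0, 0]
Event 1: LOCAL 0: VV[0][0]++ -> VV[0]=[1, 0, 0]
Event 2: SEND 1->0: VV[1][1]++ -> VV[1]=[0, 1, 0], msg_vec=[0, 1, 0]; VV[0]=max(VV[0],msg_vec) then VV[0][0]++ -> VV[0]=[2, 1, 0]
Event 3: SEND 0->1: VV[0][0]++ -> VV[0]=[3, 1, 0], msg_vec=[3, 1, 0]; VV[1]=max(VV[1],msg_vec) then VV[1][1]++ -> VV[1]=[3, 2, 0]
Event 4: SEND 0->1: VV[0][0]++ -> VV[0]=[4, 1, 0], msg_vec=[4, 1, 0]; VV[1]=max(VV[1],msg_vec) then VV[1][1]++ -> VV[1]=[4, 3, 0]
Event 5: LOCAL 1: VV[1][1]++ -> VV[1]=[4, 4, 0]
Event 6: LOCAL 1: VV[1][1]++ -> VV[1]=[4, 5, 0]
Event 2 stamp: [0, 1, 0]
Event 5 stamp: [4, 4, 0]
[0, 1, 0] <= [4, 4, 0]? True. Equal? False. Happens-before: True

Answer: yes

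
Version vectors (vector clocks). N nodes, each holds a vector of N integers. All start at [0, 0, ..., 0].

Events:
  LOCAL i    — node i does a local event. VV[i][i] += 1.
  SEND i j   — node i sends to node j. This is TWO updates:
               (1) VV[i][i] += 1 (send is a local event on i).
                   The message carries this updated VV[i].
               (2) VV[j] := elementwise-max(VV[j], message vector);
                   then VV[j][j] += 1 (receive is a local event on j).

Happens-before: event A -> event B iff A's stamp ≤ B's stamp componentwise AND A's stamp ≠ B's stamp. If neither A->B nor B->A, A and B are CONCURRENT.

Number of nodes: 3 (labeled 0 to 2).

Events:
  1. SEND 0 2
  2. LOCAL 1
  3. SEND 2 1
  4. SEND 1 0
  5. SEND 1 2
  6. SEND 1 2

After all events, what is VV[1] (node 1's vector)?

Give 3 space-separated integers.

Answer: 1 5 2

Derivation:
Initial: VV[0]=[0, 0, 0]
Initial: VV[1]=[0, 0, 0]
Initial: VV[2]=[0, 0, 0]
Event 1: SEND 0->2: VV[0][0]++ -> VV[0]=[1, 0, 0], msg_vec=[1, 0, 0]; VV[2]=max(VV[2],msg_vec) then VV[2][2]++ -> VV[2]=[1, 0, 1]
Event 2: LOCAL 1: VV[1][1]++ -> VV[1]=[0, 1, 0]
Event 3: SEND 2->1: VV[2][2]++ -> VV[2]=[1, 0, 2], msg_vec=[1, 0, 2]; VV[1]=max(VV[1],msg_vec) then VV[1][1]++ -> VV[1]=[1, 2, 2]
Event 4: SEND 1->0: VV[1][1]++ -> VV[1]=[1, 3, 2], msg_vec=[1, 3, 2]; VV[0]=max(VV[0],msg_vec) then VV[0][0]++ -> VV[0]=[2, 3, 2]
Event 5: SEND 1->2: VV[1][1]++ -> VV[1]=[1, 4, 2], msg_vec=[1, 4, 2]; VV[2]=max(VV[2],msg_vec) then VV[2][2]++ -> VV[2]=[1, 4, 3]
Event 6: SEND 1->2: VV[1][1]++ -> VV[1]=[1, 5, 2], msg_vec=[1, 5, 2]; VV[2]=max(VV[2],msg_vec) then VV[2][2]++ -> VV[2]=[1, 5, 4]
Final vectors: VV[0]=[2, 3, 2]; VV[1]=[1, 5, 2]; VV[2]=[1, 5, 4]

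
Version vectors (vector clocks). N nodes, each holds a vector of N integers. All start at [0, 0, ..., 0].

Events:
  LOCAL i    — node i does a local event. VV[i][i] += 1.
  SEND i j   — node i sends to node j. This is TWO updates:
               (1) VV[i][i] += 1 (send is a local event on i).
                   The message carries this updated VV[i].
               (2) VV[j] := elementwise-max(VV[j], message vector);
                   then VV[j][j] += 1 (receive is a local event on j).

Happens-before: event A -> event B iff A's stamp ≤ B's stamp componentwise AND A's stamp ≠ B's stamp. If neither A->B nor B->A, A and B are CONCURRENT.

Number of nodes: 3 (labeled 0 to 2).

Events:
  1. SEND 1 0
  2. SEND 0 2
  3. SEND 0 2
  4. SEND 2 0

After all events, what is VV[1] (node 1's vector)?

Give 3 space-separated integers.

Answer: 0 1 0

Derivation:
Initial: VV[0]=[0, 0, 0]
Initial: VV[1]=[0, 0, 0]
Initial: VV[2]=[0, 0, 0]
Event 1: SEND 1->0: VV[1][1]++ -> VV[1]=[0, 1, 0], msg_vec=[0, 1, 0]; VV[0]=max(VV[0],msg_vec) then VV[0][0]++ -> VV[0]=[1, 1, 0]
Event 2: SEND 0->2: VV[0][0]++ -> VV[0]=[2, 1, 0], msg_vec=[2, 1, 0]; VV[2]=max(VV[2],msg_vec) then VV[2][2]++ -> VV[2]=[2, 1, 1]
Event 3: SEND 0->2: VV[0][0]++ -> VV[0]=[3, 1, 0], msg_vec=[3, 1, 0]; VV[2]=max(VV[2],msg_vec) then VV[2][2]++ -> VV[2]=[3, 1, 2]
Event 4: SEND 2->0: VV[2][2]++ -> VV[2]=[3, 1, 3], msg_vec=[3, 1, 3]; VV[0]=max(VV[0],msg_vec) then VV[0][0]++ -> VV[0]=[4, 1, 3]
Final vectors: VV[0]=[4, 1, 3]; VV[1]=[0, 1, 0]; VV[2]=[3, 1, 3]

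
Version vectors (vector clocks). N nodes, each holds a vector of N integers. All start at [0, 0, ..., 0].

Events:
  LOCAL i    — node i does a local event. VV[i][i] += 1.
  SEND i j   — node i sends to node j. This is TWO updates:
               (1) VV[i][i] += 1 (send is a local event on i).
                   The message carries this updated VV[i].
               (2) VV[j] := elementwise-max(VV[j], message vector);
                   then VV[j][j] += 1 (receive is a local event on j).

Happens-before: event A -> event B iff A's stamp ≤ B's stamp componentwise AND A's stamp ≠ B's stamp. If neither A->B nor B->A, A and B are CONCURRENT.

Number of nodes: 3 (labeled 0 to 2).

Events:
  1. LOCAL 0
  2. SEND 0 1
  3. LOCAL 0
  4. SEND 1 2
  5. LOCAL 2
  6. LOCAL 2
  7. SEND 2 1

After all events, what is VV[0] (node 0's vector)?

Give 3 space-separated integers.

Answer: 3 0 0

Derivation:
Initial: VV[0]=[0, 0, 0]
Initial: VV[1]=[0, 0, 0]
Initial: VV[2]=[0, 0, 0]
Event 1: LOCAL 0: VV[0][0]++ -> VV[0]=[1, 0, 0]
Event 2: SEND 0->1: VV[0][0]++ -> VV[0]=[2, 0, 0], msg_vec=[2, 0, 0]; VV[1]=max(VV[1],msg_vec) then VV[1][1]++ -> VV[1]=[2, 1, 0]
Event 3: LOCAL 0: VV[0][0]++ -> VV[0]=[3, 0, 0]
Event 4: SEND 1->2: VV[1][1]++ -> VV[1]=[2, 2, 0], msg_vec=[2, 2, 0]; VV[2]=max(VV[2],msg_vec) then VV[2][2]++ -> VV[2]=[2, 2, 1]
Event 5: LOCAL 2: VV[2][2]++ -> VV[2]=[2, 2, 2]
Event 6: LOCAL 2: VV[2][2]++ -> VV[2]=[2, 2, 3]
Event 7: SEND 2->1: VV[2][2]++ -> VV[2]=[2, 2, 4], msg_vec=[2, 2, 4]; VV[1]=max(VV[1],msg_vec) then VV[1][1]++ -> VV[1]=[2, 3, 4]
Final vectors: VV[0]=[3, 0, 0]; VV[1]=[2, 3, 4]; VV[2]=[2, 2, 4]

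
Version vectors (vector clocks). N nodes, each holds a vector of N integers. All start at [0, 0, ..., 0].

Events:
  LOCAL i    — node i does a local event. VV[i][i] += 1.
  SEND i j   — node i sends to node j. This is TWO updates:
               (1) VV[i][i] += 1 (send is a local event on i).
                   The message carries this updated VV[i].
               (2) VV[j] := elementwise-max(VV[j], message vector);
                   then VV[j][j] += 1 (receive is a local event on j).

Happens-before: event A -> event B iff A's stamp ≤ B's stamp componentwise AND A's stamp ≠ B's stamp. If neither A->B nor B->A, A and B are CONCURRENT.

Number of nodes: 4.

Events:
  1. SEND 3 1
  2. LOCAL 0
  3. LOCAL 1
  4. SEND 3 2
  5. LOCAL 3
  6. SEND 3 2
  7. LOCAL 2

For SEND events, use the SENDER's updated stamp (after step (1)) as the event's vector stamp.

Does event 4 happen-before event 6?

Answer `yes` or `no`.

Initial: VV[0]=[0, 0, 0, 0]
Initial: VV[1]=[0, 0, 0, 0]
Initial: VV[2]=[0, 0, 0, 0]
Initial: VV[3]=[0, 0, 0, 0]
Event 1: SEND 3->1: VV[3][3]++ -> VV[3]=[0, 0, 0, 1], msg_vec=[0, 0, 0, 1]; VV[1]=max(VV[1],msg_vec) then VV[1][1]++ -> VV[1]=[0, 1, 0, 1]
Event 2: LOCAL 0: VV[0][0]++ -> VV[0]=[1, 0, 0, 0]
Event 3: LOCAL 1: VV[1][1]++ -> VV[1]=[0, 2, 0, 1]
Event 4: SEND 3->2: VV[3][3]++ -> VV[3]=[0, 0, 0, 2], msg_vec=[0, 0, 0, 2]; VV[2]=max(VV[2],msg_vec) then VV[2][2]++ -> VV[2]=[0, 0, 1, 2]
Event 5: LOCAL 3: VV[3][3]++ -> VV[3]=[0, 0, 0, 3]
Event 6: SEND 3->2: VV[3][3]++ -> VV[3]=[0, 0, 0, 4], msg_vec=[0, 0, 0, 4]; VV[2]=max(VV[2],msg_vec) then VV[2][2]++ -> VV[2]=[0, 0, 2, 4]
Event 7: LOCAL 2: VV[2][2]++ -> VV[2]=[0, 0, 3, 4]
Event 4 stamp: [0, 0, 0, 2]
Event 6 stamp: [0, 0, 0, 4]
[0, 0, 0, 2] <= [0, 0, 0, 4]? True. Equal? False. Happens-before: True

Answer: yes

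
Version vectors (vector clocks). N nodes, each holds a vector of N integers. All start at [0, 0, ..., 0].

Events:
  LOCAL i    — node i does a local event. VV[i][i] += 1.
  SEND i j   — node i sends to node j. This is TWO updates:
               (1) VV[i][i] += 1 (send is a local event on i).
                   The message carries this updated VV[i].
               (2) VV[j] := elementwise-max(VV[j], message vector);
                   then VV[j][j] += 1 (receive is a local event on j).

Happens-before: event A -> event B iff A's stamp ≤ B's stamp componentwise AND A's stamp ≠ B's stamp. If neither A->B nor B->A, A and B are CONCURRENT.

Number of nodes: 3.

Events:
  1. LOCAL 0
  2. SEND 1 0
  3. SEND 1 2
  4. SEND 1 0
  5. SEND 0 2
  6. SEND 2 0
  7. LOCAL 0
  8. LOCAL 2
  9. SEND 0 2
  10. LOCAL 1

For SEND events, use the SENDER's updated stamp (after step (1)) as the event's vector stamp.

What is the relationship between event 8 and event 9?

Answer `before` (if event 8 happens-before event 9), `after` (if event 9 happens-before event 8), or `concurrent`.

Initial: VV[0]=[0, 0, 0]
Initial: VV[1]=[0, 0, 0]
Initial: VV[2]=[0, 0, 0]
Event 1: LOCAL 0: VV[0][0]++ -> VV[0]=[1, 0, 0]
Event 2: SEND 1->0: VV[1][1]++ -> VV[1]=[0, 1, 0], msg_vec=[0, 1, 0]; VV[0]=max(VV[0],msg_vec) then VV[0][0]++ -> VV[0]=[2, 1, 0]
Event 3: SEND 1->2: VV[1][1]++ -> VV[1]=[0, 2, 0], msg_vec=[0, 2, 0]; VV[2]=max(VV[2],msg_vec) then VV[2][2]++ -> VV[2]=[0, 2, 1]
Event 4: SEND 1->0: VV[1][1]++ -> VV[1]=[0, 3, 0], msg_vec=[0, 3, 0]; VV[0]=max(VV[0],msg_vec) then VV[0][0]++ -> VV[0]=[3, 3, 0]
Event 5: SEND 0->2: VV[0][0]++ -> VV[0]=[4, 3, 0], msg_vec=[4, 3, 0]; VV[2]=max(VV[2],msg_vec) then VV[2][2]++ -> VV[2]=[4, 3, 2]
Event 6: SEND 2->0: VV[2][2]++ -> VV[2]=[4, 3, 3], msg_vec=[4, 3, 3]; VV[0]=max(VV[0],msg_vec) then VV[0][0]++ -> VV[0]=[5, 3, 3]
Event 7: LOCAL 0: VV[0][0]++ -> VV[0]=[6, 3, 3]
Event 8: LOCAL 2: VV[2][2]++ -> VV[2]=[4, 3, 4]
Event 9: SEND 0->2: VV[0][0]++ -> VV[0]=[7, 3, 3], msg_vec=[7, 3, 3]; VV[2]=max(VV[2],msg_vec) then VV[2][2]++ -> VV[2]=[7, 3, 5]
Event 10: LOCAL 1: VV[1][1]++ -> VV[1]=[0, 4, 0]
Event 8 stamp: [4, 3, 4]
Event 9 stamp: [7, 3, 3]
[4, 3, 4] <= [7, 3, 3]? False
[7, 3, 3] <= [4, 3, 4]? False
Relation: concurrent

Answer: concurrent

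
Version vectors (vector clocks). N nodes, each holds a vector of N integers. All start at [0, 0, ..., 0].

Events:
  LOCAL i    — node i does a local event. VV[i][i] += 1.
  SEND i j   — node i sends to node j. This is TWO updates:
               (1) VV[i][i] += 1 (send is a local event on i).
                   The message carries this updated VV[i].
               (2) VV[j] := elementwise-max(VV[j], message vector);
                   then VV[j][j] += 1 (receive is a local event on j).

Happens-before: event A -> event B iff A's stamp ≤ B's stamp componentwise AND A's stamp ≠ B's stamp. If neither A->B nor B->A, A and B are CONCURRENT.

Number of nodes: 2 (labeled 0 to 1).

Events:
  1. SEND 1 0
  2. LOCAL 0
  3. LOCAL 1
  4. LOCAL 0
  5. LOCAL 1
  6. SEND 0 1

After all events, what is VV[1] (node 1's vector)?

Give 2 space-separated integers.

Initial: VV[0]=[0, 0]
Initial: VV[1]=[0, 0]
Event 1: SEND 1->0: VV[1][1]++ -> VV[1]=[0, 1], msg_vec=[0, 1]; VV[0]=max(VV[0],msg_vec) then VV[0][0]++ -> VV[0]=[1, 1]
Event 2: LOCAL 0: VV[0][0]++ -> VV[0]=[2, 1]
Event 3: LOCAL 1: VV[1][1]++ -> VV[1]=[0, 2]
Event 4: LOCAL 0: VV[0][0]++ -> VV[0]=[3, 1]
Event 5: LOCAL 1: VV[1][1]++ -> VV[1]=[0, 3]
Event 6: SEND 0->1: VV[0][0]++ -> VV[0]=[4, 1], msg_vec=[4, 1]; VV[1]=max(VV[1],msg_vec) then VV[1][1]++ -> VV[1]=[4, 4]
Final vectors: VV[0]=[4, 1]; VV[1]=[4, 4]

Answer: 4 4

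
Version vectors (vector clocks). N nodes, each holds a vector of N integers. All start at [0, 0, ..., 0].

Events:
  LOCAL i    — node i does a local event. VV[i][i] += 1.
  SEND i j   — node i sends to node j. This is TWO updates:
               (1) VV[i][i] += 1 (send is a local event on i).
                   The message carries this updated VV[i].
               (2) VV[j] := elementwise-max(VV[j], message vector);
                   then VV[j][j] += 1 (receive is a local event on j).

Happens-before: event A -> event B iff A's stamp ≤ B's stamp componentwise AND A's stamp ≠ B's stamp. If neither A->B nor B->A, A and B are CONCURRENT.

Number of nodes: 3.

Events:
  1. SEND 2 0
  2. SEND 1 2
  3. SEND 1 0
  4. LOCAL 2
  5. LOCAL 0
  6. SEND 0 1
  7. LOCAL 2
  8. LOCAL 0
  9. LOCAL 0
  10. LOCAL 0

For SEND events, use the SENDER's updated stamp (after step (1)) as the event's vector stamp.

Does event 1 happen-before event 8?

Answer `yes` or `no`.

Answer: yes

Derivation:
Initial: VV[0]=[0, 0, 0]
Initial: VV[1]=[0, 0, 0]
Initial: VV[2]=[0, 0, 0]
Event 1: SEND 2->0: VV[2][2]++ -> VV[2]=[0, 0, 1], msg_vec=[0, 0, 1]; VV[0]=max(VV[0],msg_vec) then VV[0][0]++ -> VV[0]=[1, 0, 1]
Event 2: SEND 1->2: VV[1][1]++ -> VV[1]=[0, 1, 0], msg_vec=[0, 1, 0]; VV[2]=max(VV[2],msg_vec) then VV[2][2]++ -> VV[2]=[0, 1, 2]
Event 3: SEND 1->0: VV[1][1]++ -> VV[1]=[0, 2, 0], msg_vec=[0, 2, 0]; VV[0]=max(VV[0],msg_vec) then VV[0][0]++ -> VV[0]=[2, 2, 1]
Event 4: LOCAL 2: VV[2][2]++ -> VV[2]=[0, 1, 3]
Event 5: LOCAL 0: VV[0][0]++ -> VV[0]=[3, 2, 1]
Event 6: SEND 0->1: VV[0][0]++ -> VV[0]=[4, 2, 1], msg_vec=[4, 2, 1]; VV[1]=max(VV[1],msg_vec) then VV[1][1]++ -> VV[1]=[4, 3, 1]
Event 7: LOCAL 2: VV[2][2]++ -> VV[2]=[0, 1, 4]
Event 8: LOCAL 0: VV[0][0]++ -> VV[0]=[5, 2, 1]
Event 9: LOCAL 0: VV[0][0]++ -> VV[0]=[6, 2, 1]
Event 10: LOCAL 0: VV[0][0]++ -> VV[0]=[7, 2, 1]
Event 1 stamp: [0, 0, 1]
Event 8 stamp: [5, 2, 1]
[0, 0, 1] <= [5, 2, 1]? True. Equal? False. Happens-before: True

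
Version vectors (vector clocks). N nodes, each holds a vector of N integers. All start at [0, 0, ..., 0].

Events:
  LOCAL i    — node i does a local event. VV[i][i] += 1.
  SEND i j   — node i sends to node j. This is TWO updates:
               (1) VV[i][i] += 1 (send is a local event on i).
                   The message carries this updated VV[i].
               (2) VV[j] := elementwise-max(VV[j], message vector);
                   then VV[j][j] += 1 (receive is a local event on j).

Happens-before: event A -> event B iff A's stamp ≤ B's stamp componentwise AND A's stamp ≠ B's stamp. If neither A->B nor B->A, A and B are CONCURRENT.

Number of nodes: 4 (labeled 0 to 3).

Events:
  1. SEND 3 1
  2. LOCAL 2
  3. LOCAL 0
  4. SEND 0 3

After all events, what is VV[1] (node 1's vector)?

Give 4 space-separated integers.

Answer: 0 1 0 1

Derivation:
Initial: VV[0]=[0, 0, 0, 0]
Initial: VV[1]=[0, 0, 0, 0]
Initial: VV[2]=[0, 0, 0, 0]
Initial: VV[3]=[0, 0, 0, 0]
Event 1: SEND 3->1: VV[3][3]++ -> VV[3]=[0, 0, 0, 1], msg_vec=[0, 0, 0, 1]; VV[1]=max(VV[1],msg_vec) then VV[1][1]++ -> VV[1]=[0, 1, 0, 1]
Event 2: LOCAL 2: VV[2][2]++ -> VV[2]=[0, 0, 1, 0]
Event 3: LOCAL 0: VV[0][0]++ -> VV[0]=[1, 0, 0, 0]
Event 4: SEND 0->3: VV[0][0]++ -> VV[0]=[2, 0, 0, 0], msg_vec=[2, 0, 0, 0]; VV[3]=max(VV[3],msg_vec) then VV[3][3]++ -> VV[3]=[2, 0, 0, 2]
Final vectors: VV[0]=[2, 0, 0, 0]; VV[1]=[0, 1, 0, 1]; VV[2]=[0, 0, 1, 0]; VV[3]=[2, 0, 0, 2]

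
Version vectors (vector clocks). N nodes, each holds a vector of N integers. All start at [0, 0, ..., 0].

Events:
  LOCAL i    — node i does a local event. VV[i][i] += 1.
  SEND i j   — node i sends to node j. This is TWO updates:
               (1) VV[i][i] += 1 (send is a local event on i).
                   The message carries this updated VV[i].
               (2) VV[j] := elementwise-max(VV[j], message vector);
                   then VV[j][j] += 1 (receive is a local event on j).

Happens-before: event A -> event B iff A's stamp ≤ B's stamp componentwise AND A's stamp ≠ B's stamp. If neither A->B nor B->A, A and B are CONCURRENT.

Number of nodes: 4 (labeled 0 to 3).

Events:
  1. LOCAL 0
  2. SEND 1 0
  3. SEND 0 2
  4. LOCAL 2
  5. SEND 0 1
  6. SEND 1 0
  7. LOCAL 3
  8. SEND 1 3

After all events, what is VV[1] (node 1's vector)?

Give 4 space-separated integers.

Initial: VV[0]=[0, 0, 0, 0]
Initial: VV[1]=[0, 0, 0, 0]
Initial: VV[2]=[0, 0, 0, 0]
Initial: VV[3]=[0, 0, 0, 0]
Event 1: LOCAL 0: VV[0][0]++ -> VV[0]=[1, 0, 0, 0]
Event 2: SEND 1->0: VV[1][1]++ -> VV[1]=[0, 1, 0, 0], msg_vec=[0, 1, 0, 0]; VV[0]=max(VV[0],msg_vec) then VV[0][0]++ -> VV[0]=[2, 1, 0, 0]
Event 3: SEND 0->2: VV[0][0]++ -> VV[0]=[3, 1, 0, 0], msg_vec=[3, 1, 0, 0]; VV[2]=max(VV[2],msg_vec) then VV[2][2]++ -> VV[2]=[3, 1, 1, 0]
Event 4: LOCAL 2: VV[2][2]++ -> VV[2]=[3, 1, 2, 0]
Event 5: SEND 0->1: VV[0][0]++ -> VV[0]=[4, 1, 0, 0], msg_vec=[4, 1, 0, 0]; VV[1]=max(VV[1],msg_vec) then VV[1][1]++ -> VV[1]=[4, 2, 0, 0]
Event 6: SEND 1->0: VV[1][1]++ -> VV[1]=[4, 3, 0, 0], msg_vec=[4, 3, 0, 0]; VV[0]=max(VV[0],msg_vec) then VV[0][0]++ -> VV[0]=[5, 3, 0, 0]
Event 7: LOCAL 3: VV[3][3]++ -> VV[3]=[0, 0, 0, 1]
Event 8: SEND 1->3: VV[1][1]++ -> VV[1]=[4, 4, 0, 0], msg_vec=[4, 4, 0, 0]; VV[3]=max(VV[3],msg_vec) then VV[3][3]++ -> VV[3]=[4, 4, 0, 2]
Final vectors: VV[0]=[5, 3, 0, 0]; VV[1]=[4, 4, 0, 0]; VV[2]=[3, 1, 2, 0]; VV[3]=[4, 4, 0, 2]

Answer: 4 4 0 0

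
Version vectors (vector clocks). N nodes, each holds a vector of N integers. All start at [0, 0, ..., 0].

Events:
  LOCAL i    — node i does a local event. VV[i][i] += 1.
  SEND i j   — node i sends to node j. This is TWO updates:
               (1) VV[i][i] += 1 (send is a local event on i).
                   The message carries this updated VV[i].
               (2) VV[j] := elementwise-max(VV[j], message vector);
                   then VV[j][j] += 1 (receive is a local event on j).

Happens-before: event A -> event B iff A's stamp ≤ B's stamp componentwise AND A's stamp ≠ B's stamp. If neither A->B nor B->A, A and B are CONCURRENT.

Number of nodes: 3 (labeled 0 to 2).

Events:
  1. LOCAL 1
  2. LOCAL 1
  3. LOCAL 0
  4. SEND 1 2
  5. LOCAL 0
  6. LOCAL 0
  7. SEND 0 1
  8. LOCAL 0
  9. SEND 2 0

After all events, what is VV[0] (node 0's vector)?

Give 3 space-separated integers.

Answer: 6 3 2

Derivation:
Initial: VV[0]=[0, 0, 0]
Initial: VV[1]=[0, 0, 0]
Initial: VV[2]=[0, 0, 0]
Event 1: LOCAL 1: VV[1][1]++ -> VV[1]=[0, 1, 0]
Event 2: LOCAL 1: VV[1][1]++ -> VV[1]=[0, 2, 0]
Event 3: LOCAL 0: VV[0][0]++ -> VV[0]=[1, 0, 0]
Event 4: SEND 1->2: VV[1][1]++ -> VV[1]=[0, 3, 0], msg_vec=[0, 3, 0]; VV[2]=max(VV[2],msg_vec) then VV[2][2]++ -> VV[2]=[0, 3, 1]
Event 5: LOCAL 0: VV[0][0]++ -> VV[0]=[2, 0, 0]
Event 6: LOCAL 0: VV[0][0]++ -> VV[0]=[3, 0, 0]
Event 7: SEND 0->1: VV[0][0]++ -> VV[0]=[4, 0, 0], msg_vec=[4, 0, 0]; VV[1]=max(VV[1],msg_vec) then VV[1][1]++ -> VV[1]=[4, 4, 0]
Event 8: LOCAL 0: VV[0][0]++ -> VV[0]=[5, 0, 0]
Event 9: SEND 2->0: VV[2][2]++ -> VV[2]=[0, 3, 2], msg_vec=[0, 3, 2]; VV[0]=max(VV[0],msg_vec) then VV[0][0]++ -> VV[0]=[6, 3, 2]
Final vectors: VV[0]=[6, 3, 2]; VV[1]=[4, 4, 0]; VV[2]=[0, 3, 2]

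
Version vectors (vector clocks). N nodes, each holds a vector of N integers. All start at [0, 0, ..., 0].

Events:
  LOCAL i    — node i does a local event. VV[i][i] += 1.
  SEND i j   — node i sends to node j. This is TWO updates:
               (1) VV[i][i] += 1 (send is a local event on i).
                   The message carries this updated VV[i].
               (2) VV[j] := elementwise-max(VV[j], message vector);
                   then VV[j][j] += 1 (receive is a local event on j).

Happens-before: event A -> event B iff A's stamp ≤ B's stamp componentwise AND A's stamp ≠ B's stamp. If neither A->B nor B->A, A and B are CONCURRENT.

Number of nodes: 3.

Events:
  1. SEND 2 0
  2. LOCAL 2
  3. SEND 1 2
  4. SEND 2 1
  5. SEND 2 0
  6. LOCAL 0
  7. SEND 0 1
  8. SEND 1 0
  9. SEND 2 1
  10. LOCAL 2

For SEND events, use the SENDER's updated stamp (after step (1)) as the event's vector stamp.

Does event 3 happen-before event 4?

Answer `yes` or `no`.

Initial: VV[0]=[0, 0, 0]
Initial: VV[1]=[0, 0, 0]
Initial: VV[2]=[0, 0, 0]
Event 1: SEND 2->0: VV[2][2]++ -> VV[2]=[0, 0, 1], msg_vec=[0, 0, 1]; VV[0]=max(VV[0],msg_vec) then VV[0][0]++ -> VV[0]=[1, 0, 1]
Event 2: LOCAL 2: VV[2][2]++ -> VV[2]=[0, 0, 2]
Event 3: SEND 1->2: VV[1][1]++ -> VV[1]=[0, 1, 0], msg_vec=[0, 1, 0]; VV[2]=max(VV[2],msg_vec) then VV[2][2]++ -> VV[2]=[0, 1, 3]
Event 4: SEND 2->1: VV[2][2]++ -> VV[2]=[0, 1, 4], msg_vec=[0, 1, 4]; VV[1]=max(VV[1],msg_vec) then VV[1][1]++ -> VV[1]=[0, 2, 4]
Event 5: SEND 2->0: VV[2][2]++ -> VV[2]=[0, 1, 5], msg_vec=[0, 1, 5]; VV[0]=max(VV[0],msg_vec) then VV[0][0]++ -> VV[0]=[2, 1, 5]
Event 6: LOCAL 0: VV[0][0]++ -> VV[0]=[3, 1, 5]
Event 7: SEND 0->1: VV[0][0]++ -> VV[0]=[4, 1, 5], msg_vec=[4, 1, 5]; VV[1]=max(VV[1],msg_vec) then VV[1][1]++ -> VV[1]=[4, 3, 5]
Event 8: SEND 1->0: VV[1][1]++ -> VV[1]=[4, 4, 5], msg_vec=[4, 4, 5]; VV[0]=max(VV[0],msg_vec) then VV[0][0]++ -> VV[0]=[5, 4, 5]
Event 9: SEND 2->1: VV[2][2]++ -> VV[2]=[0, 1, 6], msg_vec=[0, 1, 6]; VV[1]=max(VV[1],msg_vec) then VV[1][1]++ -> VV[1]=[4, 5, 6]
Event 10: LOCAL 2: VV[2][2]++ -> VV[2]=[0, 1, 7]
Event 3 stamp: [0, 1, 0]
Event 4 stamp: [0, 1, 4]
[0, 1, 0] <= [0, 1, 4]? True. Equal? False. Happens-before: True

Answer: yes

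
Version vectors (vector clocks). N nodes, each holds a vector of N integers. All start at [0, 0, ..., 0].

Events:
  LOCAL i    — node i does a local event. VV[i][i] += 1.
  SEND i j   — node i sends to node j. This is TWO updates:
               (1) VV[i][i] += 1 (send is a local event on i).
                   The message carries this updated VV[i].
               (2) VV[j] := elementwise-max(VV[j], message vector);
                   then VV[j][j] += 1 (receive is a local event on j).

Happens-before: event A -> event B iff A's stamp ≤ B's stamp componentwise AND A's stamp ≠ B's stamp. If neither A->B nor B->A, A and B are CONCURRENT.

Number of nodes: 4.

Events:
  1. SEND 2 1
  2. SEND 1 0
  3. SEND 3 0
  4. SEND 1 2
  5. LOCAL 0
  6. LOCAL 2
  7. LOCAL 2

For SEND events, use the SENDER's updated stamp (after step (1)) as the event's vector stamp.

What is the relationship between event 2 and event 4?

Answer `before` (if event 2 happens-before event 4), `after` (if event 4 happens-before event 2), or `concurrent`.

Answer: before

Derivation:
Initial: VV[0]=[0, 0, 0, 0]
Initial: VV[1]=[0, 0, 0, 0]
Initial: VV[2]=[0, 0, 0, 0]
Initial: VV[3]=[0, 0, 0, 0]
Event 1: SEND 2->1: VV[2][2]++ -> VV[2]=[0, 0, 1, 0], msg_vec=[0, 0, 1, 0]; VV[1]=max(VV[1],msg_vec) then VV[1][1]++ -> VV[1]=[0, 1, 1, 0]
Event 2: SEND 1->0: VV[1][1]++ -> VV[1]=[0, 2, 1, 0], msg_vec=[0, 2, 1, 0]; VV[0]=max(VV[0],msg_vec) then VV[0][0]++ -> VV[0]=[1, 2, 1, 0]
Event 3: SEND 3->0: VV[3][3]++ -> VV[3]=[0, 0, 0, 1], msg_vec=[0, 0, 0, 1]; VV[0]=max(VV[0],msg_vec) then VV[0][0]++ -> VV[0]=[2, 2, 1, 1]
Event 4: SEND 1->2: VV[1][1]++ -> VV[1]=[0, 3, 1, 0], msg_vec=[0, 3, 1, 0]; VV[2]=max(VV[2],msg_vec) then VV[2][2]++ -> VV[2]=[0, 3, 2, 0]
Event 5: LOCAL 0: VV[0][0]++ -> VV[0]=[3, 2, 1, 1]
Event 6: LOCAL 2: VV[2][2]++ -> VV[2]=[0, 3, 3, 0]
Event 7: LOCAL 2: VV[2][2]++ -> VV[2]=[0, 3, 4, 0]
Event 2 stamp: [0, 2, 1, 0]
Event 4 stamp: [0, 3, 1, 0]
[0, 2, 1, 0] <= [0, 3, 1, 0]? True
[0, 3, 1, 0] <= [0, 2, 1, 0]? False
Relation: before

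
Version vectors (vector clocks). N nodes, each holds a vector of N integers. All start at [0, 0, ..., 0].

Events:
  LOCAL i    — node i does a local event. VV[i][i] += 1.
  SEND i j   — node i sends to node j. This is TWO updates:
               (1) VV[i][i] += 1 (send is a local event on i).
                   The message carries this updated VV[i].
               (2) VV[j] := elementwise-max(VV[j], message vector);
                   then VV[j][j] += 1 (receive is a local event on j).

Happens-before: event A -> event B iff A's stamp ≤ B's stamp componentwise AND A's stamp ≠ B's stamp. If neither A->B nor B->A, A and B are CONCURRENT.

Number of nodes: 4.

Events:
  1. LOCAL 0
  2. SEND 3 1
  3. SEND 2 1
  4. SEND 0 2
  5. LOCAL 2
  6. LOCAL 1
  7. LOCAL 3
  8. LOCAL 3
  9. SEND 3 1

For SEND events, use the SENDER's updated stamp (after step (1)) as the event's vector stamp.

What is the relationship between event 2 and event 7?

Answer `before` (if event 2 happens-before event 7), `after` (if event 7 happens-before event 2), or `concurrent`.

Initial: VV[0]=[0, 0, 0, 0]
Initial: VV[1]=[0, 0, 0, 0]
Initial: VV[2]=[0, 0, 0, 0]
Initial: VV[3]=[0, 0, 0, 0]
Event 1: LOCAL 0: VV[0][0]++ -> VV[0]=[1, 0, 0, 0]
Event 2: SEND 3->1: VV[3][3]++ -> VV[3]=[0, 0, 0, 1], msg_vec=[0, 0, 0, 1]; VV[1]=max(VV[1],msg_vec) then VV[1][1]++ -> VV[1]=[0, 1, 0, 1]
Event 3: SEND 2->1: VV[2][2]++ -> VV[2]=[0, 0, 1, 0], msg_vec=[0, 0, 1, 0]; VV[1]=max(VV[1],msg_vec) then VV[1][1]++ -> VV[1]=[0, 2, 1, 1]
Event 4: SEND 0->2: VV[0][0]++ -> VV[0]=[2, 0, 0, 0], msg_vec=[2, 0, 0, 0]; VV[2]=max(VV[2],msg_vec) then VV[2][2]++ -> VV[2]=[2, 0, 2, 0]
Event 5: LOCAL 2: VV[2][2]++ -> VV[2]=[2, 0, 3, 0]
Event 6: LOCAL 1: VV[1][1]++ -> VV[1]=[0, 3, 1, 1]
Event 7: LOCAL 3: VV[3][3]++ -> VV[3]=[0, 0, 0, 2]
Event 8: LOCAL 3: VV[3][3]++ -> VV[3]=[0, 0, 0, 3]
Event 9: SEND 3->1: VV[3][3]++ -> VV[3]=[0, 0, 0, 4], msg_vec=[0, 0, 0, 4]; VV[1]=max(VV[1],msg_vec) then VV[1][1]++ -> VV[1]=[0, 4, 1, 4]
Event 2 stamp: [0, 0, 0, 1]
Event 7 stamp: [0, 0, 0, 2]
[0, 0, 0, 1] <= [0, 0, 0, 2]? True
[0, 0, 0, 2] <= [0, 0, 0, 1]? False
Relation: before

Answer: before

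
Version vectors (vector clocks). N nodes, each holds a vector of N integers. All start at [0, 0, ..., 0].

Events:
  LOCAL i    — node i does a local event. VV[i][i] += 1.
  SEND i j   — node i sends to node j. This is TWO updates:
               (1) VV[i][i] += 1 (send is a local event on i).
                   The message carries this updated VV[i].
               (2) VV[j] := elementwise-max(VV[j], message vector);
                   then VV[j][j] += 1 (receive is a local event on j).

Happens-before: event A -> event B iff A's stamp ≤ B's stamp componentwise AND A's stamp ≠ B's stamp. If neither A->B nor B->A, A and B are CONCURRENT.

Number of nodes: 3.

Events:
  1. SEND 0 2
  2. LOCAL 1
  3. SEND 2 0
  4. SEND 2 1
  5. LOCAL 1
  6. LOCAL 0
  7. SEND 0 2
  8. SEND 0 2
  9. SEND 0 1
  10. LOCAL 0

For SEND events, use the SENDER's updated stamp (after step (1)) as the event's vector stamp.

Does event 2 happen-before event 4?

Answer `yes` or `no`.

Initial: VV[0]=[0, 0, 0]
Initial: VV[1]=[0, 0, 0]
Initial: VV[2]=[0, 0, 0]
Event 1: SEND 0->2: VV[0][0]++ -> VV[0]=[1, 0, 0], msg_vec=[1, 0, 0]; VV[2]=max(VV[2],msg_vec) then VV[2][2]++ -> VV[2]=[1, 0, 1]
Event 2: LOCAL 1: VV[1][1]++ -> VV[1]=[0, 1, 0]
Event 3: SEND 2->0: VV[2][2]++ -> VV[2]=[1, 0, 2], msg_vec=[1, 0, 2]; VV[0]=max(VV[0],msg_vec) then VV[0][0]++ -> VV[0]=[2, 0, 2]
Event 4: SEND 2->1: VV[2][2]++ -> VV[2]=[1, 0, 3], msg_vec=[1, 0, 3]; VV[1]=max(VV[1],msg_vec) then VV[1][1]++ -> VV[1]=[1, 2, 3]
Event 5: LOCAL 1: VV[1][1]++ -> VV[1]=[1, 3, 3]
Event 6: LOCAL 0: VV[0][0]++ -> VV[0]=[3, 0, 2]
Event 7: SEND 0->2: VV[0][0]++ -> VV[0]=[4, 0, 2], msg_vec=[4, 0, 2]; VV[2]=max(VV[2],msg_vec) then VV[2][2]++ -> VV[2]=[4, 0, 4]
Event 8: SEND 0->2: VV[0][0]++ -> VV[0]=[5, 0, 2], msg_vec=[5, 0, 2]; VV[2]=max(VV[2],msg_vec) then VV[2][2]++ -> VV[2]=[5, 0, 5]
Event 9: SEND 0->1: VV[0][0]++ -> VV[0]=[6, 0, 2], msg_vec=[6, 0, 2]; VV[1]=max(VV[1],msg_vec) then VV[1][1]++ -> VV[1]=[6, 4, 3]
Event 10: LOCAL 0: VV[0][0]++ -> VV[0]=[7, 0, 2]
Event 2 stamp: [0, 1, 0]
Event 4 stamp: [1, 0, 3]
[0, 1, 0] <= [1, 0, 3]? False. Equal? False. Happens-before: False

Answer: no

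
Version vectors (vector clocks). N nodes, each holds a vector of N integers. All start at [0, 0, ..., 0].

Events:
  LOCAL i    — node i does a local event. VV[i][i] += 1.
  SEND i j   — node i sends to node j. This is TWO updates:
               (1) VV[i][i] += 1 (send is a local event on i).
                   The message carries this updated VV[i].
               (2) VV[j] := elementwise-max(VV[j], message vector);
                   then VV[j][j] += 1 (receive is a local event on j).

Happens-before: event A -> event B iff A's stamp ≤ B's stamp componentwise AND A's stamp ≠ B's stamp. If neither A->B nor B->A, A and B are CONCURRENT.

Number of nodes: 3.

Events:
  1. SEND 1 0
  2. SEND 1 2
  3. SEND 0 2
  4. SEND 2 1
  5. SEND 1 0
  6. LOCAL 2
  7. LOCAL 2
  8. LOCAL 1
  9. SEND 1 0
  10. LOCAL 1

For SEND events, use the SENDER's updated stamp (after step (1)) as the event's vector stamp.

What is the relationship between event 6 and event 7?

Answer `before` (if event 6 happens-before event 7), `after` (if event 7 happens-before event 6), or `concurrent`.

Initial: VV[0]=[0, 0, 0]
Initial: VV[1]=[0, 0, 0]
Initial: VV[2]=[0, 0, 0]
Event 1: SEND 1->0: VV[1][1]++ -> VV[1]=[0, 1, 0], msg_vec=[0, 1, 0]; VV[0]=max(VV[0],msg_vec) then VV[0][0]++ -> VV[0]=[1, 1, 0]
Event 2: SEND 1->2: VV[1][1]++ -> VV[1]=[0, 2, 0], msg_vec=[0, 2, 0]; VV[2]=max(VV[2],msg_vec) then VV[2][2]++ -> VV[2]=[0, 2, 1]
Event 3: SEND 0->2: VV[0][0]++ -> VV[0]=[2, 1, 0], msg_vec=[2, 1, 0]; VV[2]=max(VV[2],msg_vec) then VV[2][2]++ -> VV[2]=[2, 2, 2]
Event 4: SEND 2->1: VV[2][2]++ -> VV[2]=[2, 2, 3], msg_vec=[2, 2, 3]; VV[1]=max(VV[1],msg_vec) then VV[1][1]++ -> VV[1]=[2, 3, 3]
Event 5: SEND 1->0: VV[1][1]++ -> VV[1]=[2, 4, 3], msg_vec=[2, 4, 3]; VV[0]=max(VV[0],msg_vec) then VV[0][0]++ -> VV[0]=[3, 4, 3]
Event 6: LOCAL 2: VV[2][2]++ -> VV[2]=[2, 2, 4]
Event 7: LOCAL 2: VV[2][2]++ -> VV[2]=[2, 2, 5]
Event 8: LOCAL 1: VV[1][1]++ -> VV[1]=[2, 5, 3]
Event 9: SEND 1->0: VV[1][1]++ -> VV[1]=[2, 6, 3], msg_vec=[2, 6, 3]; VV[0]=max(VV[0],msg_vec) then VV[0][0]++ -> VV[0]=[4, 6, 3]
Event 10: LOCAL 1: VV[1][1]++ -> VV[1]=[2, 7, 3]
Event 6 stamp: [2, 2, 4]
Event 7 stamp: [2, 2, 5]
[2, 2, 4] <= [2, 2, 5]? True
[2, 2, 5] <= [2, 2, 4]? False
Relation: before

Answer: before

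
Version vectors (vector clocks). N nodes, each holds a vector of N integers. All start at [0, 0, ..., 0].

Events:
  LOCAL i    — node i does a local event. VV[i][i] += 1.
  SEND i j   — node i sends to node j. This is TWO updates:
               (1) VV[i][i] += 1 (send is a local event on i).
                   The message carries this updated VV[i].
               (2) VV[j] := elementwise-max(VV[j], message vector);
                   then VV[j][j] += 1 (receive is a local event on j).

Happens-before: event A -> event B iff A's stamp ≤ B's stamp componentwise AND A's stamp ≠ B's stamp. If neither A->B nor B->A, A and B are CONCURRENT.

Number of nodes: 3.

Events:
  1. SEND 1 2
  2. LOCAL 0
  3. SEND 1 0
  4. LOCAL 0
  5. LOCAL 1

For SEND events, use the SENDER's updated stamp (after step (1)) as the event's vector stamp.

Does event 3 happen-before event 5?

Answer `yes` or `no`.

Answer: yes

Derivation:
Initial: VV[0]=[0, 0, 0]
Initial: VV[1]=[0, 0, 0]
Initial: VV[2]=[0, 0, 0]
Event 1: SEND 1->2: VV[1][1]++ -> VV[1]=[0, 1, 0], msg_vec=[0, 1, 0]; VV[2]=max(VV[2],msg_vec) then VV[2][2]++ -> VV[2]=[0, 1, 1]
Event 2: LOCAL 0: VV[0][0]++ -> VV[0]=[1, 0, 0]
Event 3: SEND 1->0: VV[1][1]++ -> VV[1]=[0, 2, 0], msg_vec=[0, 2, 0]; VV[0]=max(VV[0],msg_vec) then VV[0][0]++ -> VV[0]=[2, 2, 0]
Event 4: LOCAL 0: VV[0][0]++ -> VV[0]=[3, 2, 0]
Event 5: LOCAL 1: VV[1][1]++ -> VV[1]=[0, 3, 0]
Event 3 stamp: [0, 2, 0]
Event 5 stamp: [0, 3, 0]
[0, 2, 0] <= [0, 3, 0]? True. Equal? False. Happens-before: True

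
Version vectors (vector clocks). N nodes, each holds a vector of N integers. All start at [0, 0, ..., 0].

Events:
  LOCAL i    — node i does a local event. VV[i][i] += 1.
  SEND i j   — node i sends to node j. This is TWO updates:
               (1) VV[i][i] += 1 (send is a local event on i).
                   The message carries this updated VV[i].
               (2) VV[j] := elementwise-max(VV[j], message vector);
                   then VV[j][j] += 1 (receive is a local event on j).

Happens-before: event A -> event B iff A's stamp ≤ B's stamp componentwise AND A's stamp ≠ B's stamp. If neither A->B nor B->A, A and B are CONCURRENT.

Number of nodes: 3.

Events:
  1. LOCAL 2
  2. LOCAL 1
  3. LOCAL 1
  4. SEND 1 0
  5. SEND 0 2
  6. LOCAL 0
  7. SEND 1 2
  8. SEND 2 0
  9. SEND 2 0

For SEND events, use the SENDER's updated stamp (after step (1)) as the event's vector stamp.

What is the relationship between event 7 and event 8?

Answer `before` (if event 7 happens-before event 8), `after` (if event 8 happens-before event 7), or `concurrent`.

Initial: VV[0]=[0, 0, 0]
Initial: VV[1]=[0, 0, 0]
Initial: VV[2]=[0, 0, 0]
Event 1: LOCAL 2: VV[2][2]++ -> VV[2]=[0, 0, 1]
Event 2: LOCAL 1: VV[1][1]++ -> VV[1]=[0, 1, 0]
Event 3: LOCAL 1: VV[1][1]++ -> VV[1]=[0, 2, 0]
Event 4: SEND 1->0: VV[1][1]++ -> VV[1]=[0, 3, 0], msg_vec=[0, 3, 0]; VV[0]=max(VV[0],msg_vec) then VV[0][0]++ -> VV[0]=[1, 3, 0]
Event 5: SEND 0->2: VV[0][0]++ -> VV[0]=[2, 3, 0], msg_vec=[2, 3, 0]; VV[2]=max(VV[2],msg_vec) then VV[2][2]++ -> VV[2]=[2, 3, 2]
Event 6: LOCAL 0: VV[0][0]++ -> VV[0]=[3, 3, 0]
Event 7: SEND 1->2: VV[1][1]++ -> VV[1]=[0, 4, 0], msg_vec=[0, 4, 0]; VV[2]=max(VV[2],msg_vec) then VV[2][2]++ -> VV[2]=[2, 4, 3]
Event 8: SEND 2->0: VV[2][2]++ -> VV[2]=[2, 4, 4], msg_vec=[2, 4, 4]; VV[0]=max(VV[0],msg_vec) then VV[0][0]++ -> VV[0]=[4, 4, 4]
Event 9: SEND 2->0: VV[2][2]++ -> VV[2]=[2, 4, 5], msg_vec=[2, 4, 5]; VV[0]=max(VV[0],msg_vec) then VV[0][0]++ -> VV[0]=[5, 4, 5]
Event 7 stamp: [0, 4, 0]
Event 8 stamp: [2, 4, 4]
[0, 4, 0] <= [2, 4, 4]? True
[2, 4, 4] <= [0, 4, 0]? False
Relation: before

Answer: before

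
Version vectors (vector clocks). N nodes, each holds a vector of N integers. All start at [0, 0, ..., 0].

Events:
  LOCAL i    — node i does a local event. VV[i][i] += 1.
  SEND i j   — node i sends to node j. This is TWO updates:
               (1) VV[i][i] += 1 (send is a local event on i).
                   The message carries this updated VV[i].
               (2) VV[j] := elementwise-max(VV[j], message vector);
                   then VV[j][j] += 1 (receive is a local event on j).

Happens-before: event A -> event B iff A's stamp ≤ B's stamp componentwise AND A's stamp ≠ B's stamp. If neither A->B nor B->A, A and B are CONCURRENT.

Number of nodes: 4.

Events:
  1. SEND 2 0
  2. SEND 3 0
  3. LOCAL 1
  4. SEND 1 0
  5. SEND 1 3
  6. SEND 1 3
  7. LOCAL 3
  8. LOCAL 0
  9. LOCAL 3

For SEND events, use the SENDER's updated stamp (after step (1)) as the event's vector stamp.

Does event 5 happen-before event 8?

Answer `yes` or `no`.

Answer: no

Derivation:
Initial: VV[0]=[0, 0, 0, 0]
Initial: VV[1]=[0, 0, 0, 0]
Initial: VV[2]=[0, 0, 0, 0]
Initial: VV[3]=[0, 0, 0, 0]
Event 1: SEND 2->0: VV[2][2]++ -> VV[2]=[0, 0, 1, 0], msg_vec=[0, 0, 1, 0]; VV[0]=max(VV[0],msg_vec) then VV[0][0]++ -> VV[0]=[1, 0, 1, 0]
Event 2: SEND 3->0: VV[3][3]++ -> VV[3]=[0, 0, 0, 1], msg_vec=[0, 0, 0, 1]; VV[0]=max(VV[0],msg_vec) then VV[0][0]++ -> VV[0]=[2, 0, 1, 1]
Event 3: LOCAL 1: VV[1][1]++ -> VV[1]=[0, 1, 0, 0]
Event 4: SEND 1->0: VV[1][1]++ -> VV[1]=[0, 2, 0, 0], msg_vec=[0, 2, 0, 0]; VV[0]=max(VV[0],msg_vec) then VV[0][0]++ -> VV[0]=[3, 2, 1, 1]
Event 5: SEND 1->3: VV[1][1]++ -> VV[1]=[0, 3, 0, 0], msg_vec=[0, 3, 0, 0]; VV[3]=max(VV[3],msg_vec) then VV[3][3]++ -> VV[3]=[0, 3, 0, 2]
Event 6: SEND 1->3: VV[1][1]++ -> VV[1]=[0, 4, 0, 0], msg_vec=[0, 4, 0, 0]; VV[3]=max(VV[3],msg_vec) then VV[3][3]++ -> VV[3]=[0, 4, 0, 3]
Event 7: LOCAL 3: VV[3][3]++ -> VV[3]=[0, 4, 0, 4]
Event 8: LOCAL 0: VV[0][0]++ -> VV[0]=[4, 2, 1, 1]
Event 9: LOCAL 3: VV[3][3]++ -> VV[3]=[0, 4, 0, 5]
Event 5 stamp: [0, 3, 0, 0]
Event 8 stamp: [4, 2, 1, 1]
[0, 3, 0, 0] <= [4, 2, 1, 1]? False. Equal? False. Happens-before: False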